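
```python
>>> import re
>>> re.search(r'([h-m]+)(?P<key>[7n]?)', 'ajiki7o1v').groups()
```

This matches one or more of a character in [h-m] (captured); then optionally one of [7n] (captured as 'key').
`re.search` tries every starting position until one works.
The match spans [1:6] → 'jiki7'.
Captured: group 1 = 'jiki', group 2 = '7'.

('jiki', '7')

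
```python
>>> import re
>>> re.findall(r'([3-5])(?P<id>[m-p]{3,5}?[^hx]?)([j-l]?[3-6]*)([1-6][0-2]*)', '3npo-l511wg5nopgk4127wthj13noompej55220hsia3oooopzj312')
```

[('3', 'npo-', 'l5', '11'), ('5', 'nopg', 'k4', '12'), ('3', 'noompe', 'j55', '220'), ('3', 'oooopz', 'j3', '12')]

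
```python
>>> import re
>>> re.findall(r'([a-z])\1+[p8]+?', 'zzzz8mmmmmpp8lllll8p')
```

['z', 'm', 'l']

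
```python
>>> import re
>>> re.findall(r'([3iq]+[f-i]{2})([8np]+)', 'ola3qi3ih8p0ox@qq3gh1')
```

[('3qi3ih', '8p')]

Pattern: one or more of one of [3iq], then exactly 2 of a character in [f-i] (captured); then one or more of one of [8np] (captured).
Matches: at [3:11] match '3qi3ih8p', groups = ('3qi3ih', '8p').
2 groups means the one result is a tuple of 2 captured strings — 1 here.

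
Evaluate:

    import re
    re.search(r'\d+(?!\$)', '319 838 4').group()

A negative assertion filters positions out without eating any characters.
The match spans [0:3] → '319'.

'319'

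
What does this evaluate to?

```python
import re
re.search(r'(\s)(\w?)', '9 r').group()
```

The match spans [1:3] → ' r'.

' r'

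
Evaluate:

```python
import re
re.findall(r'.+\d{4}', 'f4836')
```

The pattern matches one or more of any character; then exactly 4 of a digit.
Walking the string: at [0:5] → 'f4836'.
`findall` yields the raw match text (1 of them) because the pattern has no groups.

['f4836']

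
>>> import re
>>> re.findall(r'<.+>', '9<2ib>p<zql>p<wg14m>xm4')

['<2ib>p<zql>p<wg14m>']

Since nothing is captured, `findall` lists the 1 matched substring directly.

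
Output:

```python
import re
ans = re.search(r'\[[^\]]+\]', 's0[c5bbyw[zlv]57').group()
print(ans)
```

[c5bbyw[zlv]

The match spans [2:14] → '[c5bbyw[zlv]'.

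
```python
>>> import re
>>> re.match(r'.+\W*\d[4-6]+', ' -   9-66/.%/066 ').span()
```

Pattern: one or more of any character; then zero or more of a non-word character, then a digit, then one or more of a character in [4-6].
`re.match` won't scan ahead — the pattern has to work from the very first character.
The match spans [0:16] → ' -   9-66/.%/066'.

(0, 16)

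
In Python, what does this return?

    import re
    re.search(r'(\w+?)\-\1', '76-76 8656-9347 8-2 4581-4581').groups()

The match spans [0:5] → '76-76'.
Captured: group 1 = '76'.

('76',)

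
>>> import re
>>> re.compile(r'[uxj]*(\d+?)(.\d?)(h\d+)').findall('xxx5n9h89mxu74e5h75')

Pattern: zero or more of one of [uxj]; then one or more of a digit (lazy) (captured); then any character, then optionally a digit (captured); then a literal 'h', then one or more of a digit (captured).
Scanning left to right: at [0:9] match 'xxx5n9h89', groups = ('5', 'n9', 'h89'); at [10:19] match 'xu74e5h75', groups = ('74', 'e5', 'h75').
Multiple groups make `findall` return tuples — one 3-tuple for each match.

[('5', 'n9', 'h89'), ('74', 'e5', 'h75')]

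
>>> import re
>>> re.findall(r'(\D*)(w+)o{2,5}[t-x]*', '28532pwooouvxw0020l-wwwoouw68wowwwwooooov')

[('p', 'w'), ('l-ww', 'w'), ('wowww', 'w')]

The pattern matches zero or more of a non-digit (captured); then one or more of a literal 'w' (captured); then 2 to 5 of a literal 'o', then zero or more of a character in [t-x].
Multiple groups make `findall` return tuples — one 2-tuple for each match.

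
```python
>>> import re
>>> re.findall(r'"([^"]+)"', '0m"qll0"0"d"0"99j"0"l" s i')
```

['qll0', 'd', '99j', 'l']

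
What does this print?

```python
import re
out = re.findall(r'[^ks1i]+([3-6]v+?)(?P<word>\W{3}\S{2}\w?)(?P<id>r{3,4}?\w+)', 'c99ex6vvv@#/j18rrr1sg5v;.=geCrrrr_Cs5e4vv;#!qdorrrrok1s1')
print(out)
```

[('6vvv', '@#/j18', 'rrr1sg5v'), ('4vv', ';#!qdo', 'rrrrok1s1')]

This matches one or more of any character except [ks1i]; then a character in [3-6], then one or more of a literal 'v' (lazy) (captured); then exactly 3 of a non-word character, then exactly 2 of a non-whitespace character, then optionally a word character (captured as 'word'); then 3 to 4 of the literal 'r' (lazy), then one or more of a word character (captured as 'id').
`findall` packs the 3 group values into a tuple for every match.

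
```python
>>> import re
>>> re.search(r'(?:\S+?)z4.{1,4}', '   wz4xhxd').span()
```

(3, 10)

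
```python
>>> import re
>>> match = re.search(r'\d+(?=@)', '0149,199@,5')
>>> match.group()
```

'199'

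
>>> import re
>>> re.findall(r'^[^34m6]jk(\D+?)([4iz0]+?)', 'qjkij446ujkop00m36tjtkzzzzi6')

This matches anchored at the start of the string; then any character except [34m6], then the literal 'jk'; then one or more of a non-digit (lazy) (captured); then one or more of one of [4iz0] (lazy) (captured).
Because the quantifier is non-greedy, it stops expanding at the earliest point where the rest of the pattern can succeed.
Scanning left to right: at [0:6] match 'qjkij4', groups = ('ij', '4').
With 2 capturing groups, `findall` returns a 2-tuple per match.

[('ij', '4')]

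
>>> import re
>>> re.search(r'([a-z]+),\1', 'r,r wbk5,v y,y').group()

The backreference `\1` re-matches whatever the first group consumed, character for character.
The match spans [0:3] → 'r,r'.

'r,r'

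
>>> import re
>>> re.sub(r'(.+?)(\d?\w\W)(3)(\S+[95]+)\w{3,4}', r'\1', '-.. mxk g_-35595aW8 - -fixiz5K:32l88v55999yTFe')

The pattern matches one or more of any character (lazy) (captured); then optionally a digit, then a word character, then a non-word character (captured); then a literal '3' (captured); then one or more of a non-whitespace character, then one or more of one of [95] (captured); then 3 to 4 of a word character.
The `?` after the quantifier makes it lazy — it takes as little as possible before letting the rest of the pattern try.
Matches: at [0:19] → '-.. mxk g_-35595aW8'; at [19:46] → ' - -fixiz5K:32l88v55999yTFe'.
`\1` in the replacement pulls in group 1's text for each match.

'-.. mxk g - -fixiz'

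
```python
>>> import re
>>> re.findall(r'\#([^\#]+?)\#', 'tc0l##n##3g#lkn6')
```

['n', '3g']

Scanning left to right: at [5:8] match '#n#', group 1 = 'n'; at [8:12] match '#3g#', group 1 = '3g'.
With a single group, `findall` returns only what that group captured — 2 items.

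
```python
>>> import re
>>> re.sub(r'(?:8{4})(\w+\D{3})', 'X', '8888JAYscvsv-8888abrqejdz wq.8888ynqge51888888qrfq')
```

'XX.X'

Each match is replaced by 'X'.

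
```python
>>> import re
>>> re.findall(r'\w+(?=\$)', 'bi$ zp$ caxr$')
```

Because the assertion is zero-width, the text it checks is not consumed and won't appear in the result.
Matches: at [0:2] → 'bi'; at [4:6] → 'zp'; at [8:12] → 'caxr'.
Since nothing is captured, `findall` lists the 3 matched substrings directly.

['bi', 'zp', 'caxr']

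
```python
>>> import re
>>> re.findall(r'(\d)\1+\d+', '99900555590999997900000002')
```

['9']

A backreference is literal: `\1` must see the identical characters the first group matched.
With a single group, `findall` returns only what that group captured — 1 item.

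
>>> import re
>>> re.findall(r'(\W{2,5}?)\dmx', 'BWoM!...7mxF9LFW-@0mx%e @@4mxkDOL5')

['!...', '-@', ' @@']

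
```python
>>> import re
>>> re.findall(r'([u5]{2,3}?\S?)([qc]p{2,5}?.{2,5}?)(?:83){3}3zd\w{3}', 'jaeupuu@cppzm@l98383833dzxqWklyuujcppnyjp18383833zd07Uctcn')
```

[('uuj', 'cppnyjp1')]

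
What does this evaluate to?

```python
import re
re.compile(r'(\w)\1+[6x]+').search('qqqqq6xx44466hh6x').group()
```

`\1` has to match the exact text group 1 already captured.
`search` walks the string left to right and returns the first match it finds.
The match spans [0:8] → 'qqqqq6xx'.
Captured: group 1 = 'q'.

'qqqqq6xx'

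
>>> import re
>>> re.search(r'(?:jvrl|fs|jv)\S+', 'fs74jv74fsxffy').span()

(0, 14)

`re.search` scans for the first position where the pattern succeeds.
The match spans [0:14] → 'fs74jv74fsxffy'.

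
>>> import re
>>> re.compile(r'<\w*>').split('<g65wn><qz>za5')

Matches to split on: at [0:7] → '<g65wn>'; at [7:11] → '<qz>'.
Each match becomes a cut point; 3 segments remain.

['', '', 'za5']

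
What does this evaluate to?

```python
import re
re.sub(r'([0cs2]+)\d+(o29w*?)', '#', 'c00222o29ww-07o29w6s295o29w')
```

The pattern matches one or more of one of [0cs2] (captured); then one or more of a digit; then the literal 'o29', then zero or more of a literal 'w' (lazy) (captured).
A non-greedy quantifier consumes as few characters as it can — just enough that the remainder of the pattern still matches from where it stops; whatever follows it matches normally.
Matches: at [0:9] → 'c00222o29'; at [12:17] → '07o29'; at [19:26] → 's295o29'.
Each match is replaced by '#'.

'#ww-#w6#w'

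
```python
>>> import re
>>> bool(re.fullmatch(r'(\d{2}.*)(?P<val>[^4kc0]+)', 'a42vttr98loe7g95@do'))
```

False

This matches exactly 2 of a digit, then zero or more of any character (captured); then one or more of any character except [4kc0] (captured as 'val').
`re.fullmatch` is like wrapping the pattern in `^…$` (in single-line mode).
Here there's no way to consume every character, so the call returns None, and `bool(None)` is False.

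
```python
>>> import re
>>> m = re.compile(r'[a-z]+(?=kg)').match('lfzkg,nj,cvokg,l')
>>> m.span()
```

`re.match` only tries the pattern at the start of the string.
The match spans [0:3] → 'lfz'.

(0, 3)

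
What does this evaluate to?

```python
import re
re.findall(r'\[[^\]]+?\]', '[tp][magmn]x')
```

['[tp]', '[magmn]']

With no groups in the pattern, `findall` gives back each whole match — 2 here.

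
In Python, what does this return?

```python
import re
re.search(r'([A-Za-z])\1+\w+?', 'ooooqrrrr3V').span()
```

(0, 5)

`\1` has to match the exact text group 1 already captured.
`search` walks the string left to right and returns the first match it finds.
The match spans [0:5] → 'ooooq'.
Captured: group 1 = 'o'.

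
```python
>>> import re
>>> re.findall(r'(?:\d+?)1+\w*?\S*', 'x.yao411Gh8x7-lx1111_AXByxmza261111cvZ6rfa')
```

['411Gh8x7-lx1111_AXByxmza261111cvZ6rfa']

The pattern matches one or more of a digit (lazy) (non-capturing group); then one or more of a literal '1', then zero or more of a word character (lazy), then zero or more of a non-whitespace character.
Walking the string: at [5:42] → '411Gh8x7-lx1111_AXByxmza261111cvZ6rfa'.
With no groups in the pattern, `findall` gives back each whole match — 1 here.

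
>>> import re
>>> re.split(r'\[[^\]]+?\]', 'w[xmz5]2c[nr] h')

['w', '2c', ' h']

Matches to split on: at [1:7] → '[xmz5]'; at [9:13] → '[nr]'.
`split` removes every match and returns the 3 fragments in between.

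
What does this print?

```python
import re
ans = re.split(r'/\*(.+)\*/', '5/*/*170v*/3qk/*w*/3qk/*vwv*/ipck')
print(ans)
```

Matches to split on: at [1:29] → '/*/*170v*/3qk/*w*/3qk/*vwv*/'.
Because the pattern has a capturing group, `split` also inserts each captured text between the pieces.

['5', '/*170v*/3qk/*w*/3qk/*vwv', 'ipck']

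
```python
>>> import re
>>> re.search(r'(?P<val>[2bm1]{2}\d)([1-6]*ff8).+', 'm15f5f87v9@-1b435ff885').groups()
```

The pattern matches exactly 2 of one of [2bm1], then a digit (captured as 'val'); then zero or more of a character in [1-6], then the literal 'ff8' (captured); then one or more of any character.
`re.search` tries every starting position until one works.
The match spans [12:22] → '1b435ff885'.
Captured: group 1 = '1b4', group 2 = '35ff8'.

('1b4', '35ff8')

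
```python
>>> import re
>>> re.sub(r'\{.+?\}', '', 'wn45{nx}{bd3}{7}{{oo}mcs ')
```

'wn45mcs '

Matches: at [4:8] → '{nx}'; at [8:13] → '{bd3}'; at [13:16] → '{7}'; at [16:21] → '{{oo}'.
`sub` substitutes '' at each match site.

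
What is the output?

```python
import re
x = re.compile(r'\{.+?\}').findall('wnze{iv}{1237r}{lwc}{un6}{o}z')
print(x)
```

['{iv}', '{1237r}', '{lwc}', '{un6}', '{o}']

A non-greedy quantifier consumes as few characters as it can — just enough that the remainder of the pattern still matches from where it stops; whatever follows it matches normally.
Matches: at [4:8] → '{iv}'; at [8:15] → '{1237r}'; at [15:20] → '{lwc}'; at [20:25] → '{un6}'; at [25:28] → '{o}'.
No capturing groups, so `findall` returns the 5 full match strings.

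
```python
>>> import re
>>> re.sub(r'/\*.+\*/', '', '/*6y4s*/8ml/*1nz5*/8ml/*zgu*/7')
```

'7'

`sub` substitutes '' at each match site.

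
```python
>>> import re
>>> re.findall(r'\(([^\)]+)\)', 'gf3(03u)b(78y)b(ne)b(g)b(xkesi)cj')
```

['03u', '78y', 'ne', 'g', 'xkesi']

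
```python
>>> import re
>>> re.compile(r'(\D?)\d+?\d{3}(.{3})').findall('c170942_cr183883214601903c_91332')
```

[('c', '42_'), ('r', '832'), ('', '190')]

This matches optionally a non-digit (captured); then one or more of a digit (lazy), then exactly 3 of a digit; then exactly 3 of any character (captured).
A `+?`/`*?`/`{m,n}?` starts at its minimum and grows only as far as needed for what follows to match.
Matches: at [0:8] match 'c170942_', groups = ('c', '42_'); at [9:17] match 'r1838832', groups = ('r', '832'); at [17:24] match '1460190', groups = ('', '190').
With 2 capturing groups, `findall` returns a 2-tuple per match.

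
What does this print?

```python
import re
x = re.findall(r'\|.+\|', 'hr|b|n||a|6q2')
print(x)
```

No capturing groups, so `findall` returns the 1 full match string.

['|b|n||a|']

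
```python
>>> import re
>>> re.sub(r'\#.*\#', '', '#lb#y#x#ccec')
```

Every occurrence is swapped for ''.

'ccec'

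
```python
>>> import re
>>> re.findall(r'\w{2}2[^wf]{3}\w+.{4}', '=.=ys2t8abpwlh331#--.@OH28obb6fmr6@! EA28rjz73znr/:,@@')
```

['ys2t8abpwlh331#--.', 'OH28obb6fmr6@! E']

Pattern: exactly 2 of a word character, then the literal '2'; then exactly 3 of any character except [wf], then one or more of a word character, then exactly 4 of any character.
Scanning left to right: at [3:21] → 'ys2t8abpwlh331#--.'; at [22:38] → 'OH28obb6fmr6@! E'.
With no groups in the pattern, `findall` gives back each whole match — 2 here.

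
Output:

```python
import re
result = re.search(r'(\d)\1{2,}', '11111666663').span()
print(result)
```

A backreference is literal: `\1` must see the identical characters the first group matched.
`re.search` tries every starting position until one works.
The match spans [0:5] → '11111'.
Captured: group 1 = '1'.

(0, 5)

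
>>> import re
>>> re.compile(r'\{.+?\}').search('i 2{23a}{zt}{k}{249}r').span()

(3, 8)

A `+?`/`*?`/`{m,n}?` starts at its minimum and grows only as far as needed for what follows to match.
`re.search` scans for the first position where the pattern succeeds.
The match spans [3:8] → '{23a}'.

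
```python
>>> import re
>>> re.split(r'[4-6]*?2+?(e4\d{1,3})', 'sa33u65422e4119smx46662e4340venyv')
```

['sa33u', 'e4119', 'smx', 'e4340', 'venyv']

Pattern: zero or more of a character in [4-6] (lazy), then one or more of a literal '2' (lazy); then the literal 'e4', then 1 to 3 of a digit (captured).
Matches to split on: at [5:15] → '65422e4119'; at [18:28] → '46662e4340'.
`re.split` interleaves the captured-group text with the surrounding fragments.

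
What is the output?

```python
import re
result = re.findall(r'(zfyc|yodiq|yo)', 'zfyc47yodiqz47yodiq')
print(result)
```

Branches in `(...|...)` are attempted left-to-right; the first branch that allows the whole pattern to succeed is taken.
Because there's exactly one group, `findall` drops the full match and keeps group 1 from each hit.

['zfyc', 'yodiq', 'yodiq']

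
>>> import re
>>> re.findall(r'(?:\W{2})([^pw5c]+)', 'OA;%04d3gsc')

['04d3gs']

This matches exactly 2 of a non-word character (non-capturing group); then one or more of any character except [pw5c] (captured).
Walking the string: at [2:10] match ';%04d3gs', group 1 = '04d3gs'.
With a single group, `findall` returns only what that group captured — 1 item.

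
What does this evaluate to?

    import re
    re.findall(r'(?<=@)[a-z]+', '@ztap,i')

['ztap']

The positive lookaround only admits positions where the adjacent text matches; those characters stay outside the span.
`findall` yields the raw match text (1 of them) because the pattern has no groups.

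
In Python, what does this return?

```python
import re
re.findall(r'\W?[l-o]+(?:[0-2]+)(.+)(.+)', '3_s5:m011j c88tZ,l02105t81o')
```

This matches optionally a non-word character, then one or more of a character in [l-o]; then one or more of a character in [0-2] (non-capturing group); then one or more of any character (captured); then one or more of any character (captured).
Matches: at [4:27] match ':m011j c88tZ,l02105t81o', groups = ('j c88tZ,l02105t81', 'o').
Multiple groups make `findall` return tuples — one 2-tuple for the one match.

[('j c88tZ,l02105t81', 'o')]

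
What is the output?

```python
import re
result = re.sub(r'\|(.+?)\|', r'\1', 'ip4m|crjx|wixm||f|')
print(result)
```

ip4mcrjxwixm|f

A non-greedy quantifier consumes as few characters as it can — just enough that the remainder of the pattern still matches from where it stops; whatever follows it matches normally.
Each match is replaced using the text its own group 1 captured.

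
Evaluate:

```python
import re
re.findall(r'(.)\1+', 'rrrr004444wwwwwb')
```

['r', '0', '4', 'w']

A backreference is literal: `\1` must see the identical characters the first group matched.
Matches: at [0:4] match 'rrrr', group 1 = 'r'; at [4:6] match '00', group 1 = '0'; at [6:10] match '4444', group 1 = '4'; at [10:15] match 'wwwww', group 1 = 'w'.
One capturing group, so `findall` returns just the captured substring from each match — 4 in all.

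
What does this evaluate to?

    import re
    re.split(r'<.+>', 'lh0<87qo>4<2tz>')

Matches to split on: at [3:15] → '<87qo>4<2tz>'.
Splitting on the pattern gives 2 pieces.

['lh0', '']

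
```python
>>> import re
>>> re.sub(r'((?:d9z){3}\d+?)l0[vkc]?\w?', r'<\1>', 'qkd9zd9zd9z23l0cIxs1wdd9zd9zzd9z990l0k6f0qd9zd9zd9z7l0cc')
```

'qk<d9zd9zd9z23>xs1wdd9zd9zzd9z990l0k6f0q<d9zd9zd9z7>'

The pattern matches the literal 'd9z' repeated 3 times, then one or more of a digit (lazy) (captured); then the literal 'l0', then optionally one of [vkc], then optionally a word character.
Matches: at [2:17] → 'd9zd9zd9z23l0cI'; at [42:56] → 'd9zd9zd9z7l0cc'.
`\1` in the replacement pulls in group 1's text for each match.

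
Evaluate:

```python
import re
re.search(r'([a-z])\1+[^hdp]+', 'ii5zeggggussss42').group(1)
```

'i'

A backreference is literal: `\1` must see the identical characters the first group matched.
`re.search` scans for the first position where the pattern succeeds.
The match spans [0:16] → 'ii5zeggggussss42'.
Captured: group 1 = 'i'.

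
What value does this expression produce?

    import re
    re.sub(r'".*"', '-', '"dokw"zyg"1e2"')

Each match is replaced by '-'.

'-'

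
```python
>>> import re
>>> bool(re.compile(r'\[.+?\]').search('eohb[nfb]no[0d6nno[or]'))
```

True

The match spans [4:9] → '[nfb]'.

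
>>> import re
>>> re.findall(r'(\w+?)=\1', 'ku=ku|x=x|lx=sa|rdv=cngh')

`\1` is not a pattern — it's the concrete string captured by group 1, re-applied verbatim.
`findall` collects group 1 from each match (2 total).

['ku', 'x']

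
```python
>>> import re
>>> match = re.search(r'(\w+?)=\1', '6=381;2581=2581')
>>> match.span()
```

(6, 15)

A backreference is literal: `\1` must see the identical characters the first group matched.
Unlike `match`, `search` isn't anchored — it looks for the pattern anywhere in the string.
The match spans [6:15] → '2581=2581'.
Captured: group 1 = '2581'.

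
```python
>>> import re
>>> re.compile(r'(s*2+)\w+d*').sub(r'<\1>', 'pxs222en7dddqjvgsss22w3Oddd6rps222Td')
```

'px<s222>'

Pattern: zero or more of the literal 's', then one or more of the literal '2' (captured); then one or more of a word character, then zero or more of the literal 'd'.
Matches: at [2:36] → 's222en7dddqjvgsss22w3Oddd6rps222Td'.
`\1` in the replacement pulls in group 1's text for each match.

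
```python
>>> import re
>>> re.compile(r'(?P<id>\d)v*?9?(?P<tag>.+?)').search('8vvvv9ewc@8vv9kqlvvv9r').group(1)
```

The match spans [0:2] → '8v'.
Captured: group 1 = '8', group 2 = 'v'.

'8'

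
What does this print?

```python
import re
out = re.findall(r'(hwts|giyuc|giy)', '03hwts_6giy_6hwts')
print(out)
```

['hwts', 'giy', 'hwts']

Matches: at [2:6] match 'hwts', group 1 = 'hwts'; at [8:11] match 'giy', group 1 = 'giy'; at [13:17] match 'hwts', group 1 = 'hwts'.
With a single group, `findall` returns only what that group captured — 3 items.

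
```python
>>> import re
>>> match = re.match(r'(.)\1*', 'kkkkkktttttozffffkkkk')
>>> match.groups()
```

('k',)

The match spans [0:6] → 'kkkkkk'.
Captured: group 1 = 'k'.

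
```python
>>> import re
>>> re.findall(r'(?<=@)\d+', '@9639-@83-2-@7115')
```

['9639', '83', '7115']

Because the assertion is zero-width, the text it checks is not consumed and won't appear in the result.
Walking the string: at [1:5] → '9639'; at [7:9] → '83'; at [13:17] → '7115'.
Since nothing is captured, `findall` lists the 3 matched substrings directly.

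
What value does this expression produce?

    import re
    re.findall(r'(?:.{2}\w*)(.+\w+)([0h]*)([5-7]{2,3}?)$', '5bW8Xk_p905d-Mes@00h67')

[('-Mes@00h', '', '67')]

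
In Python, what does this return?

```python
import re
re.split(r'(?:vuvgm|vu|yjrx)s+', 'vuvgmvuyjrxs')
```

`split` removes every match and returns the 2 fragments in between.

['vuvgmvu', '']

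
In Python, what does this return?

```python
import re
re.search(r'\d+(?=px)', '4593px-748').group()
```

The lookaround is zero-width — it requires the adjacent text to match without consuming it, so the asserted text isn't part of the match.
`search` walks the string left to right and returns the first match it finds.
The match spans [0:4] → '4593'.

'4593'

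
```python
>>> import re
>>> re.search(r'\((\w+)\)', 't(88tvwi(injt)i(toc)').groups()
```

`search` walks the string left to right and returns the first match it finds.
The match spans [8:14] → '(injt)'.
Captured: group 1 = 'injt'.

('injt',)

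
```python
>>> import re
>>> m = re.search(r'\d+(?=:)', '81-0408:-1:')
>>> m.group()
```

The `(?=…)`/`(?<=…)` assertion just peeks at neighbouring text; it doesn't advance the match position.
`re.search` tries every starting position until one works.
The match spans [3:7] → '0408'.

'0408'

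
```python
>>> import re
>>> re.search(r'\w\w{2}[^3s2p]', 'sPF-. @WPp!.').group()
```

'sPF-'

This matches a word character; then exactly 2 of a word character, then any character except [3s2p].
`re.search` tries every starting position until one works.
The match spans [0:4] → 'sPF-'.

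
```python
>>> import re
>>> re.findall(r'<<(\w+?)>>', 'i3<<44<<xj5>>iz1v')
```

['xj5']

`findall` collects group 1 from the one match (1 total).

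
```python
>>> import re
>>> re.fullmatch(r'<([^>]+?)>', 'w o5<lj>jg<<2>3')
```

None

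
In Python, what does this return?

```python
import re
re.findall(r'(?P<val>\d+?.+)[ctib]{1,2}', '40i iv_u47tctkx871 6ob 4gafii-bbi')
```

['40i iv_u47tctkx871 6ob 4gafii-bb']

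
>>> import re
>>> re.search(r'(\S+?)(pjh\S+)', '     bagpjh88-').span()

This matches one or more of a non-whitespace character (lazy) (captured); then the literal 'pjh', then one or more of a non-whitespace character (captured).
Unlike `match`, `search` isn't anchored — it looks for the pattern anywhere in the string.
The match spans [5:14] → 'bagpjh88-'.
Captured: group 1 = 'bag', group 2 = 'pjh88-'.

(5, 14)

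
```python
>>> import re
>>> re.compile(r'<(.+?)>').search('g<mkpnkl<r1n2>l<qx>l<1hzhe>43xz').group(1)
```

'mkpnkl<r1n2'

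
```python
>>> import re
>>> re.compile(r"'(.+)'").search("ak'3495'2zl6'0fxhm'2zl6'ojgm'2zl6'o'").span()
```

The match spans [2:36] → "'3495'2zl6'0fxhm'2zl6'ojgm'2zl6'o'".

(2, 36)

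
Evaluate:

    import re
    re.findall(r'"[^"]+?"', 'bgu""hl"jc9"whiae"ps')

With no groups in the pattern, `findall` gives back each whole match — 2 here.

['"hl"', '"whiae"']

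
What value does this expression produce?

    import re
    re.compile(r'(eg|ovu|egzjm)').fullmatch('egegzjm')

None

`re.fullmatch` requires the pattern to consume the entire string.
Here there's no way to consume every character, so the call returns None.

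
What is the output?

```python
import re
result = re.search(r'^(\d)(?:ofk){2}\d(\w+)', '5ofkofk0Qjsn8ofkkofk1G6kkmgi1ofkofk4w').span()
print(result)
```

(0, 37)

This matches anchored at the start of the string; then a digit (captured); then the literal 'ofk' repeated 2 times, then a digit; then one or more of a word character (captured).
`re.search` tries every starting position until one works.
The match spans [0:37] → '5ofkofk0Qjsn8ofkkofk1G6kkmgi1ofkofk4w'.
Captured: group 1 = '5', group 2 = 'Qjsn8ofkkofk1G6kkmgi1ofkofk4w'.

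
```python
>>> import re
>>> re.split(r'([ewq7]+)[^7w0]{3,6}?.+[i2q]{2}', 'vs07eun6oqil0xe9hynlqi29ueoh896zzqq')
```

['vs0', '7e', '']

The pattern matches one or more of one of [ewq7] (captured); then 3 to 6 of any character except [7w0] (lazy); then one or more of any character, then exactly 2 of one of [i2q].
Matches to split on: at [3:35] → '7eun6oqil0xe9hynlqi29ueoh896zzqq'.
The group in the pattern means `split` returns the separators' captures alongside the pieces.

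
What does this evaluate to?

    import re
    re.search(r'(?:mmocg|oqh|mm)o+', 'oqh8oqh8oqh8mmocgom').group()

'mmocgo'

Branches in `(...|...)` are attempted left-to-right; the first branch that allows the whole pattern to succeed is taken.
`re.search` scans for the first position where the pattern succeeds.
The match spans [12:18] → 'mmocgo'.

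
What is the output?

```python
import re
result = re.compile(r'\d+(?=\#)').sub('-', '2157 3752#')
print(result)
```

2157 -#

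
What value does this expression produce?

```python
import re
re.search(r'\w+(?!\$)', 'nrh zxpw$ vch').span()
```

(0, 3)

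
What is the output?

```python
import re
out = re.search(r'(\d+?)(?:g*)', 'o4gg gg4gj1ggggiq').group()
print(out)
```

4gg

Pattern: one or more of a digit (lazy) (captured); then zero or more of a literal 'g' (non-capturing group).
The match spans [1:4] → '4gg'.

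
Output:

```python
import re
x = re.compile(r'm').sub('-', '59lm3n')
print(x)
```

59l-3n

Pattern: a literal 'm'.
Matches: at [3:4] → 'm'.
Each match is replaced by '-'.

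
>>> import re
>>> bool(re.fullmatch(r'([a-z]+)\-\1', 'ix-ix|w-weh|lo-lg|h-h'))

False

`re.fullmatch` requires the pattern to consume the entire string.
Here the pattern can't cover the whole string, so the call returns None, and `bool(None)` is False.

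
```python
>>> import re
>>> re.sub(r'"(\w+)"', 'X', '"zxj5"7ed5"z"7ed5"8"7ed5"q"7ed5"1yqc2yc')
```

`sub` substitutes 'X' at each match site.

'X7ed5X7ed5X7ed5X7ed5"1yqc2yc'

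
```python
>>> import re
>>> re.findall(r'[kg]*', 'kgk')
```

['kgk', '']

`findall` yields the raw match text (2 of them) because the pattern has no groups.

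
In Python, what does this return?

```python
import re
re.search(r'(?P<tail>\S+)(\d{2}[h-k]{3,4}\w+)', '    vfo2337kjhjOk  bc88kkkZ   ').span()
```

The pattern matches one or more of a non-whitespace character (captured as 'tail'); then exactly 2 of a digit, then 3 to 4 of a character in [h-k], then one or more of a word character (captured).
`re.search` tries every starting position until one works.
The match spans [4:17] → 'vfo2337kjhjOk'.
Captured: group 1 = 'vfo23', group 2 = '37kjhjOk'.

(4, 17)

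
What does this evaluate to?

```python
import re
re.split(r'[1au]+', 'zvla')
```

['zvl', '']

Each match becomes a cut point; 2 segments remain.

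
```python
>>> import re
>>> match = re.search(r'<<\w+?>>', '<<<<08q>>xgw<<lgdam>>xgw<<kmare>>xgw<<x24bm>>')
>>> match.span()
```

(2, 9)

`re.search` tries every starting position until one works.
The match spans [2:9] → '<<08q>>'.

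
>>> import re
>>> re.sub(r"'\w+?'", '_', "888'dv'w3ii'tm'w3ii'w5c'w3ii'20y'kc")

'888_w3ii_w3ii_w3ii_kc'

Matches: at [3:7] → "'dv'"; at [11:15] → "'tm'"; at [19:24] → "'w5c'"; at [28:33] → "'20y'".
Every occurrence is swapped for '_'.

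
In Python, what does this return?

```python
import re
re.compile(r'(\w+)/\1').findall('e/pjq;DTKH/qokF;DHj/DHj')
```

['DHj']

`\1` has to match the exact text group 1 already captured.
Scanning left to right: at [16:23] match 'DHj/DHj', group 1 = 'DHj'.
With a single group, `findall` returns only what that group captured — 1 item.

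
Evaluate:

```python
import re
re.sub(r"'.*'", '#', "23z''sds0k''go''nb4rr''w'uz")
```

'23z#uz'

Matches: at [3:25] → "''sds0k''go''nb4rr''w'".
Every occurrence is swapped for '#'.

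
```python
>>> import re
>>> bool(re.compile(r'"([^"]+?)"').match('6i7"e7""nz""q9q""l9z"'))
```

False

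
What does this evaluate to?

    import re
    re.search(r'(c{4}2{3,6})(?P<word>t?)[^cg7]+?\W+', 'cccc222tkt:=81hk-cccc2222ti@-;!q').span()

(0, 12)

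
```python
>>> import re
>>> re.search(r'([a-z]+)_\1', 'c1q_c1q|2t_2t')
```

After group 1 captures some text, `\1` only succeeds where that same text appears again.
`re.search` scans for the first position where the pattern succeeds.
Here nothing in the string fits, so the call returns None.

None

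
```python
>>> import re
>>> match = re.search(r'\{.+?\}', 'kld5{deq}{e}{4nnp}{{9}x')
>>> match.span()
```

(4, 9)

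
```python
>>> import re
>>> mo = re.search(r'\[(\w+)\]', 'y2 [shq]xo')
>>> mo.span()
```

`re.search` scans for the first position where the pattern succeeds.
The match spans [3:8] → '[shq]'.
Captured: group 1 = 'shq'.

(3, 8)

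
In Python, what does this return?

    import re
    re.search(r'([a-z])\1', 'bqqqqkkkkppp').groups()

A backreference is literal: `\1` must see the identical characters the first group matched.
Unlike `match`, `search` isn't anchored — it looks for the pattern anywhere in the string.
The match spans [1:3] → 'qq'.
Captured: group 1 = 'q'.

('q',)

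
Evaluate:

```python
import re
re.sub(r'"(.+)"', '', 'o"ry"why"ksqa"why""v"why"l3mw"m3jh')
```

Every occurrence is swapped for ''.

'om3jh'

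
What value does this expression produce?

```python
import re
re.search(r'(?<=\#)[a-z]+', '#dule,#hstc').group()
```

'dule'

The `(?=…)`/`(?<=…)` assertion just peeks at neighbouring text; it doesn't advance the match position.
Unlike `match`, `search` isn't anchored — it looks for the pattern anywhere in the string.
The match spans [1:5] → 'dule'.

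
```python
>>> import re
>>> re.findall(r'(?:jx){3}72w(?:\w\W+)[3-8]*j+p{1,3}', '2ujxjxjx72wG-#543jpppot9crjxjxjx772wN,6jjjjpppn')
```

Pattern: the literal 'jx' repeated 3 times, then the literal '72w'; then a word character, then one or more of a non-word character (non-capturing group); then zero or more of a character in [3-8], then one or more of a literal 'j', then 1 to 3 of the literal 'p'.
Scanning left to right: at [2:21] → 'jxjxjx72wG-#543jppp'.
Since nothing is captured, `findall` lists the 1 matched substring directly.

['jxjxjx72wG-#543jppp']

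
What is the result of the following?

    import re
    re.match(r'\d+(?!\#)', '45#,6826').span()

The negative lookahead/lookbehind blocks any match where the forbidden context is present.
With `match`, the pattern is implicitly anchored at the beginning.
The match spans [0:1] → '4'.

(0, 1)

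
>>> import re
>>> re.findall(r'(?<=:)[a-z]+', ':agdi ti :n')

['agdi', 'n']

The lookaround is zero-width — it requires the adjacent text to match without consuming it, so the asserted text isn't part of the match.
`findall` yields the raw match text (2 of them) because the pattern has no groups.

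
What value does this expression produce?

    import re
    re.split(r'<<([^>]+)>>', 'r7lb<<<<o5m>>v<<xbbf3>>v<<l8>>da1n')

`re.split` interleaves the captured-group text with the surrounding fragments.

['r7lb', '<<o5m', 'v', 'xbbf3', 'v', 'l8', 'da1n']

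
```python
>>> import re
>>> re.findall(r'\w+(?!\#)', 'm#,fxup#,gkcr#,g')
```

['fxu', 'gkc', 'g']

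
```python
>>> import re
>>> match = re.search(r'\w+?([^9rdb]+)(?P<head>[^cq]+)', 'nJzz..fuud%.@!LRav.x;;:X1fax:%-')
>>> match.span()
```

The match spans [0:31] → 'nJzz..fuud%.@!LRav.x;;:X1fax:%-'.

(0, 31)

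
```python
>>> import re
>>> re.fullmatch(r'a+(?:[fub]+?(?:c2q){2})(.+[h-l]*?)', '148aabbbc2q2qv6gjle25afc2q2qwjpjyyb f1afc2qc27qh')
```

This matches one or more of a literal 'a'; then one or more of one of [fub] (lazy), then the literal 'c2q' repeated 2 times (non-capturing group); then one or more of any character, then zero or more of a character in [h-l] (lazy) (captured).
`re.fullmatch` is like wrapping the pattern in `^…$` (in single-line mode).
Here the string isn't matched end-to-end, so the call returns None.

None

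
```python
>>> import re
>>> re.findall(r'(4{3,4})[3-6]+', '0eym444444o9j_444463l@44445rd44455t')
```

The pattern matches 3 to 4 of a literal '4' (captured); then one or more of a character in [3-6].
Matches: at [4:10] match '444444', group 1 = '4444'; at [14:20] match '444463', group 1 = '4444'; at [22:27] match '44445', group 1 = '4444'; at [29:34] match '44455', group 1 = '444'.
`findall` collects group 1 from each match (4 total).

['4444', '4444', '4444', '444']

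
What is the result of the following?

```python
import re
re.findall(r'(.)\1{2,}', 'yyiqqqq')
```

`\1` is not a pattern — it's the concrete string captured by group 1, re-applied verbatim.
Walking the string: at [3:7] match 'qqqq', group 1 = 'q'.
With a single group, `findall` returns only what that group captured — 1 item.

['q']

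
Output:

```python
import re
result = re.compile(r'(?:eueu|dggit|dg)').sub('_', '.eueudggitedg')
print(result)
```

.__e_

The regex engine tests alternatives in the order written; an earlier branch that matches wins even if a later one would match more.
`sub` substitutes '_' at each match site.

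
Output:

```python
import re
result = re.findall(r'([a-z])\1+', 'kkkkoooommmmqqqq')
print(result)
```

['k', 'o', 'm', 'q']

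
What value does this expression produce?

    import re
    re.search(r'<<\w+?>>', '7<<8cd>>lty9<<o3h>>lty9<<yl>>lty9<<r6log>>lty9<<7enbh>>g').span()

(1, 8)

`re.search` scans for the first position where the pattern succeeds.
The match spans [1:8] → '<<8cd>>'.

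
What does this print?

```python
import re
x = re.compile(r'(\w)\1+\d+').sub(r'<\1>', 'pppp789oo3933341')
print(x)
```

<p><o>

After group 1 captures some text, `\1` only succeeds where that same text appears again.
Each match is replaced using the text its own group 1 captured.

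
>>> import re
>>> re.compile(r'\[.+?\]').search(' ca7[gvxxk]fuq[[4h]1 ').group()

'[gvxxk]'

`search` walks the string left to right and returns the first match it finds.
The match spans [4:11] → '[gvxxk]'.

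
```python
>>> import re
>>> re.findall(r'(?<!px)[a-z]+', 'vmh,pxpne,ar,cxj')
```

`(?!…)`/`(?<!…)` only lets a position through if the neighbouring text does NOT match; no characters are consumed.
`findall` yields the raw match text (4 of them) because the pattern has no groups.

['vmh', 'pxpne', 'ar', 'cxj']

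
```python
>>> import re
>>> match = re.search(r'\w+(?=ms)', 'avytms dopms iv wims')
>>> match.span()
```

(0, 4)

The lookaround is zero-width — it requires the adjacent text to match without consuming it, so the asserted text isn't part of the match.
The match spans [0:4] → 'avyt'.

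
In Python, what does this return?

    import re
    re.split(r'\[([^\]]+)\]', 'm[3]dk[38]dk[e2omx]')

['m', '3', 'dk', '38', 'dk', 'e2omx', '']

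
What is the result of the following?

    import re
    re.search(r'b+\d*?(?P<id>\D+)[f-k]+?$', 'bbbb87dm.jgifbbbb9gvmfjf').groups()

The match spans [13:24] → 'bbbb9gvmfjf'.
Captured: group 1 = 'gvmfj'.

('gvmfj',)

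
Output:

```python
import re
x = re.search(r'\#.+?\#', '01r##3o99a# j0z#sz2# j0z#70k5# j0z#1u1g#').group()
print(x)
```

The `?` after the quantifier makes it lazy — it takes as little as possible before letting the rest of the pattern try.
`re.search` scans for the first position where the pattern succeeds.
The match spans [3:11] → '##3o99a#'.

##3o99a#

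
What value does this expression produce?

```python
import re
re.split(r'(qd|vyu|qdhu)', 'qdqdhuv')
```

['', 'qd', '', 'qd', 'huv']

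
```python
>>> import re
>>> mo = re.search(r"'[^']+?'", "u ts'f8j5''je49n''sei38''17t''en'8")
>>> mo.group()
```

"'f8j5'"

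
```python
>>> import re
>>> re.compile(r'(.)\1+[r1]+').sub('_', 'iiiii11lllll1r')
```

'__'

`\1` is not a pattern — it's the concrete string captured by group 1, re-applied verbatim.
Matches: at [0:7] → 'iiiii11'; at [7:14] → 'lllll1r'.
Every occurrence is swapped for '_'.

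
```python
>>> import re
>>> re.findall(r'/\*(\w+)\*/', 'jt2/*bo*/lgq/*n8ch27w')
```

Matches: at [3:9] match '/*bo*/', group 1 = 'bo'.
One capturing group, so `findall` returns just the captured substring from the one match — 1 in all.

['bo']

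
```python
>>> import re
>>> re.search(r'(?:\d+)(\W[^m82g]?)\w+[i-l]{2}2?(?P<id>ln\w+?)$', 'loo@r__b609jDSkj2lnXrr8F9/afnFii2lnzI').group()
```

The pattern matches one or more of a digit (non-capturing group); then a non-word character, then optionally any character except [m82g] (captured); then one or more of a word character, then exactly 2 of a character in [i-l], then optionally a literal '2'; then the literal 'ln', then one or more of a word character (lazy) (captured as 'id'); then anchored at the end.
`re.search` tries every starting position until one works.
The match spans [24:37] → '9/afnFii2lnzI'.
Captured: group 1 = '/a', group 2 = 'lnzI'.

'9/afnFii2lnzI'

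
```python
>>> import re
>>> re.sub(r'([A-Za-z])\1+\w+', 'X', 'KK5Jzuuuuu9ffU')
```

'X'

A backreference is literal: `\1` must see the identical characters the first group matched.
Each match is replaced by 'X'.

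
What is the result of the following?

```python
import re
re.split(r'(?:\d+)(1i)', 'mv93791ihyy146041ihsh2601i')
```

['mv', '1i', 'hyy', '1i', 'hsh', '1i', '']

Pattern: one or more of a digit (non-capturing group); then a literal '1', then a literal 'i' (captured).
Matches to split on: at [2:8] → '93791i'; at [11:18] → '146041i'; at [21:26] → '2601i'.
`re.split` interleaves the captured-group text with the surrounding fragments.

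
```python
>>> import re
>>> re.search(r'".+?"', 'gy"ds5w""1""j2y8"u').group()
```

A non-greedy quantifier consumes as few characters as it can — just enough that the remainder of the pattern still matches from where it stops; whatever follows it matches normally.
The match spans [2:8] → '"ds5w"'.

'"ds5w"'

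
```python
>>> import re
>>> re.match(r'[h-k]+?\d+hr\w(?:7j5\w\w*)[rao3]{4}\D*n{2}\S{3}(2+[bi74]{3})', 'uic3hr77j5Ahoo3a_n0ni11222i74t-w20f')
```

None

This matches one or more of a character in [h-k] (lazy); then one or more of a digit, then the literal 'hr', then a word character; then the literal '7j5', then a word character, then zero or more of a word character (non-capturing group); then exactly 4 of one of [rao3], then zero or more of a non-digit, then exactly 2 of a literal 'n'; then exactly 3 of a non-whitespace character; then one or more of the literal '2', then exactly 3 of one of [bi74] (captured).
`re.match` only tries the pattern at the start of the string.
Here the string doesn't start with a match, so the call returns None.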